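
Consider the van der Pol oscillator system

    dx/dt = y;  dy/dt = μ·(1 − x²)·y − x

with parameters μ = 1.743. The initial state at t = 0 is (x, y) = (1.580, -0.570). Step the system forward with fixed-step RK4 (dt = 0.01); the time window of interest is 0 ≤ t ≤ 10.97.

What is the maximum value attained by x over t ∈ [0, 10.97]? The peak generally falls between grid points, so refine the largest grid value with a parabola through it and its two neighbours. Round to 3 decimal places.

max x = 2.018

t=0.000: state=(1.580, -0.570)
step 1 (dt=0.01): k1=(-0.570, -0.093), k2=(-0.570, -0.098), k3=(-0.570, -0.098), k4=(-0.571, -0.103); state += dt/6·(k1+2k2+2k3+k4)
t=0.010: state=(1.574, -0.571)
t=0.020: state=(1.569, -0.572)
t=0.030: state=(1.563, -0.573)
continuing one RK4 step at a time; state shown every 50 steps (Δt=0.5):
t=0.500: state=(1.266, -0.719)
t=1.000: state=(0.814, -1.171)
t=1.500: state=(-0.065, -2.606)
t=2.000: state=(-1.635, -2.377)
t=2.500: state=(-2.014, 0.131)
t=3.000: state=(-1.864, 0.386)
t=3.500: state=(-1.648, 0.480)
t=4.000: state=(-1.376, 0.625)
t=4.500: state=(-0.995, 0.947)
t=5.000: state=(-0.328, 1.908)
t=5.500: state=(1.103, 3.446)
t=6.000: state=(2.006, 0.256)
t=6.500: state=(1.927, -0.343)
t=7.000: state=(1.728, -0.445)
t=7.500: state=(1.478, -0.564)
t=8.000: state=(1.145, -0.801)
t=8.500: state=(0.615, -1.440)
t=9.000: state=(-0.509, -3.253)
t=9.500: state=(-1.895, -1.141)
t=10.000: state=(-1.981, 0.268)
t=10.500: state=(-1.802, 0.414)
t=10.970: state=(-1.587, 0.508)
largest grid value and its neighbours: x(6.090)=2.01774, x(6.100)=2.01779, x(6.110)=2.01763
parabola through these three points peaks at t≈6.097 with x≈2.01779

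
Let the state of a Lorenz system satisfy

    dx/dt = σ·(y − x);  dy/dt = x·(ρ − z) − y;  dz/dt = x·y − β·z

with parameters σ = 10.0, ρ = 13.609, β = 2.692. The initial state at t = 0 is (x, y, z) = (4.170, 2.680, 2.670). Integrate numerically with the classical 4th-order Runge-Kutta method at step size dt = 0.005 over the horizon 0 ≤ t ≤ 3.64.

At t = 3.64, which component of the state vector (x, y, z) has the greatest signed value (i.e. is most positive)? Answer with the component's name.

largest component: z

t=0.000: state=(4.170, 2.680, 2.670)
step 1 (dt=0.005): k1=(-14.900, 42.936, 3.988), k2=(-13.454, 42.380, 4.305), k3=(-13.504, 42.417, 4.307), k4=(-12.104, 41.897, 4.619); state += dt/6·(k1+2k2+2k3+k4)
t=0.005: state=(4.103, 2.892, 2.692)
t=0.010: state=(4.049, 3.099, 2.716)
t=0.015: state=(4.007, 3.302, 2.744)
continuing one RK4 step at a time; state shown every 40 steps (Δt=0.2):
t=0.200: state=(7.344, 10.513, 7.495)
t=0.400: state=(9.343, 6.532, 19.445)
t=0.600: state=(2.907, 0.988, 13.896)
t=0.800: state=(1.528, 1.639, 8.449)
t=1.000: state=(2.704, 3.814, 5.785)
t=1.200: state=(6.342, 8.791, 7.975)
t=1.400: state=(9.028, 7.960, 17.160)
t=1.600: state=(4.382, 2.381, 14.716)
t=1.800: state=(2.697, 2.776, 9.725)
t=2.000: state=(4.082, 5.363, 7.738)
t=2.200: state=(7.384, 8.945, 11.416)
t=2.400: state=(7.424, 5.808, 16.363)
t=2.600: state=(4.184, 3.204, 13.021)
t=2.800: state=(3.819, 4.312, 9.695)
t=3.000: state=(5.763, 7.072, 9.945)
t=3.200: state=(7.583, 7.588, 14.269)
t=3.400: state=(5.759, 4.504, 14.545)
t=3.600: state=(4.298, 4.184, 11.507)
t=3.640: state=(4.299, 4.415, 11.031)
compare at T: x=4.299, y=4.415, z=11.031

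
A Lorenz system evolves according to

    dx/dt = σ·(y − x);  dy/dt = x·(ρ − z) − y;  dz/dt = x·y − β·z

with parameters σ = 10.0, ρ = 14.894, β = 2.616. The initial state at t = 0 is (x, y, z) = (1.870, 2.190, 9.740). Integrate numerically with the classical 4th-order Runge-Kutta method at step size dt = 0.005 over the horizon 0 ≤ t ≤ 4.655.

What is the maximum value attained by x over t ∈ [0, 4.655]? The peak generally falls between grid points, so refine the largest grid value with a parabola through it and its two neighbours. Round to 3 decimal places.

max x = 9.370

t=0.000: state=(1.870, 2.190, 9.740)
step 1 (dt=0.005): k1=(3.200, 7.448, -21.385), k2=(3.306, 7.571, -21.192), k3=(3.307, 7.571, -21.192), k4=(3.413, 7.695, -21.000); state += dt/6·(k1+2k2+2k3+k4)
t=0.005: state=(1.887, 2.228, 9.634)
t=0.010: state=(1.904, 2.267, 9.530)
t=0.015: state=(1.923, 2.307, 9.428)
continuing one RK4 step at a time; state shown every 40 steps (Δt=0.2):
t=0.200: state=(3.523, 4.972, 7.223)
t=0.400: state=(7.784, 10.155, 11.491)
t=0.600: state=(8.199, 5.803, 19.103)
t=0.800: state=(3.566, 2.289, 14.218)
t=1.000: state=(3.057, 3.605, 9.734)
t=1.200: state=(5.463, 7.280, 9.384)
t=1.400: state=(8.611, 8.974, 15.946)
t=1.600: state=(5.895, 3.872, 16.806)
t=1.800: state=(3.620, 3.425, 12.191)
t=2.000: state=(4.650, 5.786, 10.056)
t=2.200: state=(7.445, 8.635, 13.304)
t=2.400: state=(7.183, 5.785, 16.998)
t=2.600: state=(4.546, 3.806, 13.931)
t=2.800: state=(4.525, 5.150, 11.181)
t=3.000: state=(6.537, 7.674, 12.341)
t=3.200: state=(7.415, 6.863, 16.046)
t=3.400: state=(5.395, 4.462, 14.882)
t=3.600: state=(4.702, 4.941, 12.212)
t=3.800: state=(6.002, 6.902, 12.202)
t=4.000: state=(7.187, 7.170, 15.033)
t=4.200: state=(5.980, 5.136, 15.210)
t=4.400: state=(4.997, 4.961, 13.022)
t=4.600: state=(5.725, 6.379, 12.392)
t=4.655: state=(6.097, 6.781, 12.729)
largest grid value and its neighbours: x(0.505)=9.36410, x(0.510)=9.36986, x(0.515)=9.36770
parabola through these three points peaks at t≈0.511 with x≈9.37007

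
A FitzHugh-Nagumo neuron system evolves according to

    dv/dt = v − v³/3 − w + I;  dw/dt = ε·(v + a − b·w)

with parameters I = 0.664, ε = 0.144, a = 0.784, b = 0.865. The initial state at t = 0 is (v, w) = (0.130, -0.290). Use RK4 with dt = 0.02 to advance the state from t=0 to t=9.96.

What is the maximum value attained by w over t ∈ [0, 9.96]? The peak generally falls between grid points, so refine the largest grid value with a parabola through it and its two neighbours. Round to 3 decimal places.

max w = 1.595

t=0.000: state=(0.130, -0.290)
step 1 (dt=0.02): k1=(1.083, 0.168), k2=(1.092, 0.169), k3=(1.092, 0.169), k4=(1.101, 0.170); state += dt/6·(k1+2k2+2k3+k4)
t=0.020: state=(0.152, -0.287)
t=0.040: state=(0.174, -0.283)
t=0.060: state=(0.197, -0.280)
continuing one RK4 step at a time; state shown every 25 steps (Δt=0.5):
t=0.500: state=(0.780, -0.187)
t=1.000: state=(1.471, -0.041)
t=1.500: state=(1.822, 0.133)
t=2.000: state=(1.888, 0.311)
t=2.500: state=(1.859, 0.478)
t=3.000: state=(1.804, 0.631)
t=3.500: state=(1.742, 0.772)
t=4.000: state=(1.677, 0.899)
t=4.500: state=(1.611, 1.014)
t=5.000: state=(1.544, 1.118)
t=5.500: state=(1.475, 1.211)
t=6.000: state=(1.403, 1.293)
t=6.500: state=(1.328, 1.365)
t=7.000: state=(1.249, 1.427)
t=7.500: state=(1.164, 1.480)
t=8.000: state=(1.071, 1.523)
t=8.500: state=(0.965, 1.557)
t=9.000: state=(0.840, 1.581)
t=9.500: state=(0.686, 1.593)
t=9.960: state=(0.499, 1.594)
largest grid value and its neighbours: w(9.720)=1.59505, w(9.740)=1.59507, w(9.760)=1.59505
parabola through these three points peaks at t≈9.739 with w≈1.59507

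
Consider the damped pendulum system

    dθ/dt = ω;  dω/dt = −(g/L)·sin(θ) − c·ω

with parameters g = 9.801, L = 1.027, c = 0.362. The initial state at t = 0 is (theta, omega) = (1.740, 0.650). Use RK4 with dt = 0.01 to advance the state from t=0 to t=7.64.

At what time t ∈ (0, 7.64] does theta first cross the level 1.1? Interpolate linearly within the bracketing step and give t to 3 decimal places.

t=0.000: state=(1.740, 0.650)
step 1 (dt=0.01): k1=(0.650, -9.642), k2=(0.602, -9.620), k3=(0.602, -9.620), k4=(0.554, -9.598); state += dt/6·(k1+2k2+2k3+k4)
t=0.010: state=(1.746, 0.554)
t=0.020: state=(1.751, 0.458)
t=0.030: state=(1.755, 0.363)
continuing one RK4 step at a time; state shown every 25 steps (Δt=0.25):
t=0.250: state=(1.610, -1.659)
t=0.450: state=(1.106, -3.333)
next step: t=0.460: state=(1.072, -3.405) — theta has crossed 1.1
linear interpolation between t=0.450 (1.10607) and t=0.460 (1.07238) → t≈0.452

t = 0.452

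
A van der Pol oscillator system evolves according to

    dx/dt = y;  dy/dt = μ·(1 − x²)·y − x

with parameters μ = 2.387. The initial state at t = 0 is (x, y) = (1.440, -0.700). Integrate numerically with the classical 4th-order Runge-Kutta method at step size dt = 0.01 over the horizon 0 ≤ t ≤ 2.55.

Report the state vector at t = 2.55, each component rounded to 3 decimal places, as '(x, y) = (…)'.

(x, y) = (-1.922, 0.282)

t=0.000: state=(1.440, -0.700)
step 1 (dt=0.01): k1=(-0.700, 0.354), k2=(-0.698, 0.336), k3=(-0.698, 0.336), k4=(-0.697, 0.319); state += dt/6·(k1+2k2+2k3+k4)
t=0.010: state=(1.433, -0.697)
t=0.020: state=(1.426, -0.694)
t=0.030: state=(1.419, -0.691)
continuing one RK4 step at a time; state shown every 10 steps (Δt=0.1):
t=0.100: state=(1.371, -0.680)
t=0.200: state=(1.303, -0.686)
t=0.300: state=(1.233, -0.711)
t=0.400: state=(1.160, -0.755)
t=0.500: state=(1.082, -0.819)
t=0.600: state=(0.996, -0.907)
t=0.700: state=(0.899, -1.025)
t=0.800: state=(0.789, -1.185)
t=0.900: state=(0.660, -1.403)
t=1.000: state=(0.506, -1.705)
t=1.100: state=(0.315, -2.122)
t=1.200: state=(0.076, -2.689)
t=1.300: state=(-0.227, -3.396)
t=1.400: state=(-0.603, -4.087)
t=1.500: state=(-1.030, -4.330)
t=1.600: state=(-1.438, -3.683)
t=1.700: state=(-1.744, -2.397)
t=1.800: state=(-1.922, -1.213)
t=1.900: state=(-2.002, -0.469)
t=2.000: state=(-2.027, -0.082)
t=2.100: state=(-2.025, 0.104)
t=2.200: state=(-2.010, 0.193)
t=2.300: state=(-1.988, 0.237)
t=2.400: state=(-1.963, 0.261)
t=2.500: state=(-1.936, 0.276)
t=2.550: state=(-1.922, 0.282)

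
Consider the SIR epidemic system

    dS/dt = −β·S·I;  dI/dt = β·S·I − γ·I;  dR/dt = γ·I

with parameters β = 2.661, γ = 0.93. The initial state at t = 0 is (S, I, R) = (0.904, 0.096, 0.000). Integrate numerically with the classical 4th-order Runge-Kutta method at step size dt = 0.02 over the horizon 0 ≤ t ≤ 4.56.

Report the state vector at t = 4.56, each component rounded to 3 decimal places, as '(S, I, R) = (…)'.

t=0.000: state=(0.904, 0.096, 0.000)
step 1 (dt=0.02): k1=(-0.231, 0.142, 0.089), k2=(-0.234, 0.143, 0.091), k3=(-0.234, 0.143, 0.091), k4=(-0.237, 0.145, 0.092); state += dt/6·(k1+2k2+2k3+k4)
t=0.020: state=(0.899, 0.099, 0.002)
t=0.040: state=(0.895, 0.102, 0.004)
t=0.060: state=(0.890, 0.105, 0.006)
continuing one RK4 step at a time; state shown every 10 steps (Δt=0.2):
t=0.200: state=(0.852, 0.127, 0.021)
t=0.400: state=(0.789, 0.164, 0.048)
t=0.600: state=(0.716, 0.203, 0.082)
t=0.800: state=(0.636, 0.241, 0.123)
t=1.000: state=(0.554, 0.275, 0.171)
t=1.200: state=(0.475, 0.300, 0.225)
t=1.400: state=(0.403, 0.315, 0.282)
t=1.600: state=(0.341, 0.318, 0.341)
t=1.800: state=(0.288, 0.312, 0.400)
t=2.000: state=(0.245, 0.299, 0.457)
t=2.200: state=(0.210, 0.280, 0.511)
t=2.400: state=(0.182, 0.258, 0.561)
t=2.600: state=(0.159, 0.234, 0.606)
t=2.800: state=(0.142, 0.211, 0.648)
t=3.000: state=(0.127, 0.188, 0.685)
t=3.200: state=(0.116, 0.166, 0.718)
t=3.400: state=(0.107, 0.147, 0.747)
t=3.600: state=(0.099, 0.129, 0.772)
t=3.800: state=(0.093, 0.112, 0.795)
t=4.000: state=(0.088, 0.098, 0.814)
t=4.200: state=(0.084, 0.085, 0.831)
t=4.400: state=(0.080, 0.074, 0.846)
t=4.560: state=(0.078, 0.066, 0.856)

(S, I, R) = (0.078, 0.066, 0.856)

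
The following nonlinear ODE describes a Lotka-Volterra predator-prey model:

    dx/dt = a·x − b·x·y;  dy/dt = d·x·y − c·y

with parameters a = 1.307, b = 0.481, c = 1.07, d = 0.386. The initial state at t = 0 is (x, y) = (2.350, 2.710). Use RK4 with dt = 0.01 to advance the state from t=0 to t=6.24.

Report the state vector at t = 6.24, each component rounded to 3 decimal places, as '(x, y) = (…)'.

t=0.000: state=(2.350, 2.710)
step 1 (dt=0.01): k1=(0.008, -0.441), k2=(0.011, -0.441), k3=(0.011, -0.441), k4=(0.013, -0.441); state += dt/6·(k1+2k2+2k3+k4)
t=0.010: state=(2.350, 2.706)
t=0.020: state=(2.350, 2.701)
t=0.030: state=(2.350, 2.697)
continuing one RK4 step at a time; state shown every 25 steps (Δt=0.25):
t=0.250: state=(2.367, 2.603)
t=0.500: state=(2.414, 2.509)
t=0.750: state=(2.487, 2.432)
t=1.000: state=(2.583, 2.376)
t=1.250: state=(2.697, 2.346)
t=1.500: state=(2.822, 2.343)
t=1.750: state=(2.948, 2.369)
t=2.000: state=(3.065, 2.423)
t=2.250: state=(3.160, 2.505)
t=2.500: state=(3.222, 2.609)
t=2.750: state=(3.242, 2.728)
t=3.000: state=(3.213, 2.852)
t=3.250: state=(3.139, 2.967)
t=3.500: state=(3.029, 3.058)
t=3.750: state=(2.896, 3.115)
t=4.000: state=(2.757, 3.132)
t=4.250: state=(2.626, 3.107)
t=4.500: state=(2.514, 3.047)
t=4.750: state=(2.429, 2.959)
t=5.000: state=(2.374, 2.854)
t=5.250: state=(2.351, 2.743)
t=5.500: state=(2.359, 2.634)
t=5.750: state=(2.397, 2.535)
t=6.000: state=(2.463, 2.452)
t=6.240: state=(2.549, 2.392)

(x, y) = (2.549, 2.392)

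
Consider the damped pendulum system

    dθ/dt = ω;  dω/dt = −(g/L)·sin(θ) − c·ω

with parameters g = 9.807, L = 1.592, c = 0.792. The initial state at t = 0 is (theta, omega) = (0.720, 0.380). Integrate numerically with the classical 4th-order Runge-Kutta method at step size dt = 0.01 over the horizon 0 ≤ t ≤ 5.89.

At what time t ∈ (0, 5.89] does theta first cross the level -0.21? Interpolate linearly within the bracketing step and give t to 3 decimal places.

t = 0.994

t=0.000: state=(0.720, 0.380)
step 1 (dt=0.01): k1=(0.380, -4.363), k2=(0.358, -4.354), k3=(0.358, -4.354), k4=(0.336, -4.345); state += dt/6·(k1+2k2+2k3+k4)
t=0.010: state=(0.724, 0.336)
t=0.020: state=(0.727, 0.293)
t=0.030: state=(0.729, 0.250)
continuing one RK4 step at a time; state shown every 20 steps (Δt=0.2):
t=0.200: state=(0.712, -0.435)
t=0.400: state=(0.559, -1.055)
t=0.600: state=(0.310, -1.381)
t=0.800: state=(0.030, -1.366)
t=0.990: state=(-0.206, -1.072)
next step: t=1.000: state=(-0.216, -1.050) — theta has crossed -0.21
linear interpolation between t=0.990 (-0.20559) and t=1.000 (-0.21620) → t≈0.994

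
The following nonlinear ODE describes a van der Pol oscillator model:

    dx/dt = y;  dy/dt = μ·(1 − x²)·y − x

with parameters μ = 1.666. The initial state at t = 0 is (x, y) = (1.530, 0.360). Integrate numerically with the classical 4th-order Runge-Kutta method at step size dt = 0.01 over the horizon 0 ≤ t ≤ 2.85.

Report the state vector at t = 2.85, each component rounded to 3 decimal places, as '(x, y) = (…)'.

(x, y) = (-1.995, -0.294)

t=0.000: state=(1.530, 0.360)
step 1 (dt=0.01): k1=(0.360, -2.334), k2=(0.348, -2.313), k3=(0.348, -2.313), k4=(0.337, -2.292); state += dt/6·(k1+2k2+2k3+k4)
t=0.010: state=(1.533, 0.337)
t=0.020: state=(1.537, 0.314)
t=0.030: state=(1.540, 0.292)
continuing one RK4 step at a time; state shown every 10 steps (Δt=0.1):
t=0.100: state=(1.555, 0.148)
t=0.200: state=(1.561, -0.022)
t=0.300: state=(1.552, -0.156)
t=0.400: state=(1.531, -0.262)
t=0.500: state=(1.500, -0.347)
t=0.600: state=(1.462, -0.419)
t=0.700: state=(1.417, -0.483)
t=0.800: state=(1.365, -0.542)
t=0.900: state=(1.308, -0.601)
t=1.000: state=(1.245, -0.662)
t=1.100: state=(1.176, -0.729)
t=1.200: state=(1.099, -0.806)
t=1.300: state=(1.014, -0.895)
t=1.400: state=(0.919, -1.002)
t=1.500: state=(0.813, -1.133)
t=1.600: state=(0.692, -1.295)
t=1.700: state=(0.552, -1.500)
t=1.800: state=(0.390, -1.757)
t=1.900: state=(0.199, -2.077)
t=2.000: state=(-0.027, -2.458)
t=2.100: state=(-0.294, -2.872)
t=2.200: state=(-0.600, -3.232)
t=2.300: state=(-0.933, -3.379)
t=2.400: state=(-1.263, -3.151)
t=2.500: state=(-1.550, -2.538)
t=2.600: state=(-1.765, -1.746)
t=2.700: state=(-1.902, -1.022)
t=2.800: state=(-1.976, -0.488)
t=2.850: state=(-1.995, -0.294)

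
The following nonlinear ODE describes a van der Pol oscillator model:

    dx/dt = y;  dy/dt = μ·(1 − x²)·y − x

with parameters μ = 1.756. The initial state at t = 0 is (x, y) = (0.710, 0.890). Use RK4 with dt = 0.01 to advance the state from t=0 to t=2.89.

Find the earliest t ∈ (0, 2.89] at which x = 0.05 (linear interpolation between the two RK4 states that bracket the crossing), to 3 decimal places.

t=0.000: state=(0.710, 0.890)
step 1 (dt=0.01): k1=(0.890, 0.065), k2=(0.890, 0.051), k3=(0.890, 0.051), k4=(0.891, 0.037); state += dt/6·(k1+2k2+2k3+k4)
t=0.010: state=(0.719, 0.891)
t=0.020: state=(0.728, 0.891)
t=0.030: state=(0.737, 0.891)
continuing one RK4 step at a time; state shown every 10 steps (Δt=0.1):
t=0.100: state=(0.799, 0.882)
t=0.200: state=(0.885, 0.841)
t=0.300: state=(0.966, 0.769)
t=0.400: state=(1.038, 0.668)
t=0.500: state=(1.099, 0.546)
t=0.600: state=(1.147, 0.412)
t=0.700: state=(1.181, 0.274)
t=0.800: state=(1.202, 0.139)
t=0.900: state=(1.209, 0.013)
t=1.000: state=(1.205, -0.104)
t=1.100: state=(1.189, -0.212)
t=1.200: state=(1.163, -0.312)
t=1.300: state=(1.127, -0.407)
t=1.400: state=(1.081, -0.500)
t=1.500: state=(1.026, -0.595)
t=1.600: state=(0.962, -0.696)
t=1.700: state=(0.887, -0.807)
t=1.800: state=(0.800, -0.936)
t=1.900: state=(0.699, -1.088)
t=2.000: state=(0.581, -1.274)
t=2.100: state=(0.443, -1.505)
t=2.200: state=(0.278, -1.792)
t=2.300: state=(0.082, -2.142)
t=2.310: state=(0.061, -2.181)
next step: t=2.320: state=(0.039, -2.220) — x has crossed 0.05
linear interpolation between t=2.310 (0.06053) and t=2.320 (0.03853) → t≈2.315

t = 2.315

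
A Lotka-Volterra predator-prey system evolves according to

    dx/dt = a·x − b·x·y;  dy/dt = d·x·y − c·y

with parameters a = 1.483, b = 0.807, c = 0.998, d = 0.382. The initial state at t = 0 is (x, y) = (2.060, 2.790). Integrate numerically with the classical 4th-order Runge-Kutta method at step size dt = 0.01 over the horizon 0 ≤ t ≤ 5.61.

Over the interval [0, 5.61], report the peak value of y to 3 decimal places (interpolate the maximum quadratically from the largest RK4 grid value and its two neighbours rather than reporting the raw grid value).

max y = 2.882

t=0.000: state=(2.060, 2.790)
step 1 (dt=0.01): k1=(-1.583, -0.589), k2=(-1.572, -0.597), k3=(-1.572, -0.597), k4=(-1.561, -0.604); state += dt/6·(k1+2k2+2k3+k4)
t=0.010: state=(2.044, 2.784)
t=0.020: state=(2.029, 2.778)
t=0.030: state=(2.013, 2.772)
continuing one RK4 step at a time; state shown every 20 steps (Δt=0.2):
t=0.200: state=(1.786, 2.645)
t=0.400: state=(1.590, 2.464)
t=0.600: state=(1.460, 2.267)
t=0.800: state=(1.385, 2.069)
t=1.000: state=(1.355, 1.881)
t=1.200: state=(1.364, 1.709)
t=1.400: state=(1.411, 1.556)
t=1.600: state=(1.493, 1.423)
t=1.800: state=(1.611, 1.312)
t=2.000: state=(1.766, 1.223)
t=2.200: state=(1.962, 1.154)
t=2.400: state=(2.200, 1.108)
t=2.600: state=(2.480, 1.085)
t=2.800: state=(2.801, 1.087)
t=3.000: state=(3.155, 1.118)
t=3.200: state=(3.527, 1.181)
t=3.400: state=(3.891, 1.285)
t=3.600: state=(4.206, 1.435)
t=3.800: state=(4.420, 1.635)
t=4.000: state=(4.479, 1.883)
t=4.200: state=(4.347, 2.164)
t=4.400: state=(4.031, 2.443)
t=4.600: state=(3.584, 2.679)
t=4.800: state=(3.087, 2.831)
t=5.000: state=(2.615, 2.882)
t=5.200: state=(2.215, 2.837)
t=5.400: state=(1.902, 2.718)
t=5.600: state=(1.671, 2.550)
t=5.610: state=(1.662, 2.541)
largest grid value and its neighbours: y(4.990)=2.88164, y(5.000)=2.88179, y(5.010)=2.88170
parabola through these three points peaks at t≈5.001 with y≈2.88180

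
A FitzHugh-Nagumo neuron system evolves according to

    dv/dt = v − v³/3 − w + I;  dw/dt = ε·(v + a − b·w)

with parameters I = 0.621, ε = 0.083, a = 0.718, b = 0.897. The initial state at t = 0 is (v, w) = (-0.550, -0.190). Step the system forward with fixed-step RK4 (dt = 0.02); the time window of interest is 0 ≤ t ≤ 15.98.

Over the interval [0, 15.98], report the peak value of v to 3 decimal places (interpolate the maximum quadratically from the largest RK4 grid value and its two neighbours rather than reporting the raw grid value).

max v = 1.893

t=0.000: state=(-0.550, -0.190)
step 1 (dt=0.02): k1=(0.316, 0.028), k2=(0.318, 0.028), k3=(0.318, 0.028), k4=(0.320, 0.029); state += dt/6·(k1+2k2+2k3+k4)
t=0.020: state=(-0.544, -0.189)
t=0.040: state=(-0.537, -0.189)
t=0.060: state=(-0.531, -0.188)
continuing one RK4 step at a time; state shown every 50 steps (Δt=1):
t=1.000: state=(-0.086, -0.147)
t=2.000: state=(0.961, -0.048)
t=3.000: state=(1.829, 0.133)
t=4.000: state=(1.881, 0.331)
t=5.000: state=(1.816, 0.513)
t=6.000: state=(1.742, 0.676)
t=7.000: state=(1.666, 0.821)
t=8.000: state=(1.589, 0.950)
t=9.000: state=(1.510, 1.063)
t=10.000: state=(1.429, 1.162)
t=11.000: state=(1.342, 1.247)
t=12.000: state=(1.249, 1.318)
t=13.000: state=(1.145, 1.377)
t=14.000: state=(1.023, 1.422)
t=15.000: state=(0.867, 1.454)
t=15.980: state=(0.643, 1.467)
largest grid value and its neighbours: v(3.580)=1.89274, v(3.600)=1.89278, v(3.620)=1.89274
parabola through these three points peaks at t≈3.600 with v≈1.89278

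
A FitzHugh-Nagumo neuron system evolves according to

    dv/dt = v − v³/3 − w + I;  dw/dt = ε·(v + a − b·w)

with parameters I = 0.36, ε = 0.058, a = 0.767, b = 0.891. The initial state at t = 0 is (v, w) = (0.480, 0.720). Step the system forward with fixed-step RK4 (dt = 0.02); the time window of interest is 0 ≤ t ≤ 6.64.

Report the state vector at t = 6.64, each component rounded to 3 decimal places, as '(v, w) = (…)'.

t=0.000: state=(0.480, 0.720)
step 1 (dt=0.02): k1=(0.083, 0.035), k2=(0.083, 0.035), k3=(0.083, 0.035), k4=(0.084, 0.035); state += dt/6·(k1+2k2+2k3+k4)
t=0.020: state=(0.482, 0.721)
t=0.040: state=(0.483, 0.721)
t=0.060: state=(0.485, 0.722)
continuing one RK4 step at a time; state shown every 25 steps (Δt=0.5):
t=0.500: state=(0.525, 0.738)
t=1.000: state=(0.580, 0.757)
t=1.500: state=(0.643, 0.777)
t=2.000: state=(0.717, 0.799)
t=2.500: state=(0.798, 0.822)
t=3.000: state=(0.882, 0.847)
t=3.500: state=(0.962, 0.874)
t=4.000: state=(1.031, 0.902)
t=4.500: state=(1.084, 0.931)
t=5.000: state=(1.119, 0.961)
t=5.500: state=(1.136, 0.991)
t=6.000: state=(1.136, 1.020)
t=6.500: state=(1.124, 1.048)
t=6.640: state=(1.118, 1.056)

(v, w) = (1.118, 1.056)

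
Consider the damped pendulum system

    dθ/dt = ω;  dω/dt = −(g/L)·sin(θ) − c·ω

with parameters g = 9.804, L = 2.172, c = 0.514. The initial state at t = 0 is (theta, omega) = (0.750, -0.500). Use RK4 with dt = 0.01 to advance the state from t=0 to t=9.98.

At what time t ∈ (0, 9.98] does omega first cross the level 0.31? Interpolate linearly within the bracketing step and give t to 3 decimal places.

t=0.000: state=(0.750, -0.500)
step 1 (dt=0.01): k1=(-0.500, -2.820), k2=(-0.514, -2.804), k3=(-0.514, -2.804), k4=(-0.528, -2.788); state += dt/6·(k1+2k2+2k3+k4)
t=0.010: state=(0.745, -0.528)
t=0.020: state=(0.739, -0.556)
t=0.030: state=(0.734, -0.583)
continuing one RK4 step at a time; state shown every 50 steps (Δt=0.5):
t=0.500: state=(0.233, -1.358)
t=1.000: state=(-0.370, -0.848)
t=1.500: state=(-0.511, 0.282)
t=1.510: state=(-0.508, 0.302)
next step: t=1.520: state=(-0.505, 0.323) — omega has crossed 0.31
linear interpolation between t=1.510 (0.30231) and t=1.520 (0.32260) → t≈1.514

t = 1.514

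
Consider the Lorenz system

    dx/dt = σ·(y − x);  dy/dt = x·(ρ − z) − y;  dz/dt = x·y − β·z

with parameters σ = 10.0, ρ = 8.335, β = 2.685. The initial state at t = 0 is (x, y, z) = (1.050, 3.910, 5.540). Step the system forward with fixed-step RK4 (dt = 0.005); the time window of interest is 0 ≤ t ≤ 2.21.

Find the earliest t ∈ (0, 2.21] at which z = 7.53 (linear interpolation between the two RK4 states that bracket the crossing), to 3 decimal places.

t = 0.426

t=0.000: state=(1.050, 3.910, 5.540)
step 1 (dt=0.005): k1=(28.600, -0.975, -10.769), k2=(27.861, -0.743, -10.420), k3=(27.885, -0.750, -10.429), k4=(27.168, -0.520, -10.089); state += dt/6·(k1+2k2+2k3+k4)
t=0.005: state=(1.189, 3.906, 5.488)
t=0.010: state=(1.322, 3.905, 5.439)
t=0.015: state=(1.448, 3.905, 5.393)
continuing one RK4 step at a time; state shown every 20 steps (Δt=0.1):
t=0.100: state=(2.926, 4.185, 4.996)
t=0.200: state=(3.965, 4.873, 5.214)
t=0.300: state=(4.801, 5.557, 6.021)
t=0.400: state=(5.421, 5.868, 7.209)
t=0.425: state=(5.519, 5.854, 7.517)
next step: t=0.430: state=(5.535, 5.846, 7.577) — z has crossed 7.53
linear interpolation between t=0.425 (7.51668) and t=0.430 (7.57705) → t≈0.426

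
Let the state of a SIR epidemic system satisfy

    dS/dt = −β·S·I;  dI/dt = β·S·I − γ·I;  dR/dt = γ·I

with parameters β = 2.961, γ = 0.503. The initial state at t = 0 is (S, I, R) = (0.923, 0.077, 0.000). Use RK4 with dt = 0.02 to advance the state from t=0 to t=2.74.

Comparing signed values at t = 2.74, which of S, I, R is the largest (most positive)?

t=0.000: state=(0.923, 0.077, 0.000)
step 1 (dt=0.02): k1=(-0.210, 0.172, 0.039), k2=(-0.215, 0.175, 0.040), k3=(-0.215, 0.175, 0.040), k4=(-0.219, 0.178, 0.040); state += dt/6·(k1+2k2+2k3+k4)
t=0.020: state=(0.919, 0.081, 0.001)
t=0.040: state=(0.914, 0.084, 0.002)
t=0.060: state=(0.910, 0.088, 0.002)
continuing one RK4 step at a time; state shown every 5 steps (Δt=0.1):
t=0.100: state=(0.900, 0.096, 0.004)
t=0.200: state=(0.872, 0.119, 0.010)
t=0.300: state=(0.838, 0.145, 0.016)
t=0.400: state=(0.800, 0.176, 0.024)
t=0.500: state=(0.755, 0.211, 0.034)
t=0.600: state=(0.705, 0.249, 0.046)
t=0.700: state=(0.651, 0.289, 0.059)
t=0.800: state=(0.594, 0.331, 0.075)
t=0.900: state=(0.536, 0.372, 0.092)
t=1.000: state=(0.477, 0.411, 0.112)
t=1.100: state=(0.420, 0.446, 0.134)
t=1.200: state=(0.366, 0.477, 0.157)
t=1.300: state=(0.317, 0.501, 0.182)
t=1.400: state=(0.272, 0.520, 0.207)
t=1.500: state=(0.233, 0.533, 0.234)
t=1.600: state=(0.199, 0.540, 0.261)
t=1.700: state=(0.169, 0.543, 0.288)
t=1.800: state=(0.144, 0.540, 0.315)
t=1.900: state=(0.123, 0.535, 0.342)
t=2.000: state=(0.105, 0.526, 0.369)
t=2.100: state=(0.090, 0.515, 0.395)
t=2.200: state=(0.077, 0.502, 0.421)
t=2.300: state=(0.067, 0.487, 0.446)
t=2.400: state=(0.058, 0.472, 0.470)
t=2.500: state=(0.051, 0.456, 0.493)
t=2.600: state=(0.044, 0.440, 0.516)
t=2.700: state=(0.039, 0.424, 0.537)
t=2.740: state=(0.037, 0.417, 0.546)
compare at T: S=0.037, I=0.417, R=0.546

largest component: R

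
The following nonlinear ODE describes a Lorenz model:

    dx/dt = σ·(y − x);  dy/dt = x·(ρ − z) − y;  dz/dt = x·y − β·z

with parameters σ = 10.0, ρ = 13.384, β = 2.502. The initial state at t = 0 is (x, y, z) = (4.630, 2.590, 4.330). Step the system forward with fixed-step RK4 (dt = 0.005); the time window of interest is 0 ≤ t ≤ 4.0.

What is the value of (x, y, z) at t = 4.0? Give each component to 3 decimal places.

t=0.000: state=(4.630, 2.590, 4.330)
step 1 (dt=0.005): k1=(-20.400, 39.330, 1.158), k2=(-18.907, 38.757, 1.469), k3=(-18.958, 38.788, 1.470), k4=(-17.513, 38.244, 1.774); state += dt/6·(k1+2k2+2k3+k4)
t=0.005: state=(4.535, 2.784, 4.337)
t=0.010: state=(4.455, 2.973, 4.348)
t=0.015: state=(4.387, 3.157, 4.361)
continuing one RK4 step at a time; state shown every 40 steps (Δt=0.2):
t=0.200: state=(6.668, 9.157, 7.788)
t=0.400: state=(8.929, 7.319, 17.705)
t=0.600: state=(3.729, 1.736, 14.510)
t=0.800: state=(2.050, 2.059, 9.470)
t=1.000: state=(3.095, 4.127, 6.934)
t=1.200: state=(6.251, 8.218, 8.946)
t=1.400: state=(8.216, 7.374, 16.069)
t=1.600: state=(4.571, 2.883, 14.480)
t=1.800: state=(3.013, 3.022, 10.258)
t=2.000: state=(4.131, 5.192, 8.448)
t=2.200: state=(6.801, 8.064, 11.220)
t=2.400: state=(7.104, 5.992, 15.449)
t=2.600: state=(4.449, 3.476, 13.267)
t=2.800: state=(3.819, 4.093, 10.271)
t=3.000: state=(5.219, 6.243, 9.900)
t=3.200: state=(6.970, 7.325, 13.072)
t=3.400: state=(6.020, 4.994, 14.451)
t=3.600: state=(4.419, 4.047, 12.158)
t=3.800: state=(4.609, 5.108, 10.480)
t=4.000: state=(5.998, 6.708, 11.435)

(x, y, z) = (5.998, 6.708, 11.435)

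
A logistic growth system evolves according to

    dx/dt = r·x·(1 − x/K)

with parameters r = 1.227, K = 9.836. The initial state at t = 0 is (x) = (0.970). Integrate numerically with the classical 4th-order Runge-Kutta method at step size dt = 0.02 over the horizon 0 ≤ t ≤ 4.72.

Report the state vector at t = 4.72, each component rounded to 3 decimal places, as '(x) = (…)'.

(x) = (9.569)

t=0.000: state=(0.970)
step 1 (dt=0.02): k1=(1.073), k2=(1.083), k3=(1.083), k4=(1.094); state += dt/6·(k1+2k2+2k3+k4)
t=0.020: state=(0.992)
t=0.040: state=(1.014)
t=0.060: state=(1.036)
continuing one RK4 step at a time; state shown every 10 steps (Δt=0.2):
t=0.200: state=(1.207)
t=0.400: state=(1.491)
t=0.600: state=(1.829)
t=0.800: state=(2.223)
t=1.000: state=(2.673)
t=1.200: state=(3.176)
t=1.400: state=(3.725)
t=1.600: state=(4.308)
t=1.800: state=(4.908)
t=2.000: state=(5.509)
t=2.200: state=(6.092)
t=2.400: state=(6.642)
t=2.600: state=(7.147)
t=2.800: state=(7.599)
t=3.000: state=(7.995)
t=3.200: state=(8.334)
t=3.400: state=(8.621)
t=3.600: state=(8.859)
t=3.800: state=(9.055)
t=4.000: state=(9.214)
t=4.200: state=(9.342)
t=4.400: state=(9.446)
t=4.600: state=(9.528)
t=4.720: state=(9.569)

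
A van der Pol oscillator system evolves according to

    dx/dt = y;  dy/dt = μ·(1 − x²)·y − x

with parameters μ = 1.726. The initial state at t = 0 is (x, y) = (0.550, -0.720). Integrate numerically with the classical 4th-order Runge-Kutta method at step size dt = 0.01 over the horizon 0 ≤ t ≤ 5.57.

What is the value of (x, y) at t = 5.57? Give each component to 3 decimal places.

t=0.000: state=(0.550, -0.720)
step 1 (dt=0.01): k1=(-0.720, -1.417), k2=(-0.727, -1.427), k3=(-0.727, -1.427), k4=(-0.734, -1.437); state += dt/6·(k1+2k2+2k3+k4)
t=0.010: state=(0.543, -0.734)
t=0.020: state=(0.535, -0.749)
t=0.030: state=(0.528, -0.763)
continuing one RK4 step at a time; state shown every 20 steps (Δt=0.2):
t=0.200: state=(0.375, -1.051)
t=0.400: state=(0.121, -1.510)
t=0.600: state=(-0.240, -2.114)
t=0.800: state=(-0.721, -2.643)
t=1.000: state=(-1.248, -2.453)
t=1.200: state=(-1.642, -1.412)
t=1.400: state=(-1.820, -0.448)
t=1.600: state=(-1.853, 0.055)
t=1.800: state=(-1.817, 0.276)
t=2.000: state=(-1.750, 0.381)
t=2.200: state=(-1.667, 0.448)
t=2.400: state=(-1.571, 0.505)
t=2.600: state=(-1.464, 0.568)
t=2.800: state=(-1.343, 0.646)
t=3.000: state=(-1.204, 0.751)
t=3.200: state=(-1.040, 0.902)
t=3.400: state=(-0.839, 1.130)
t=3.600: state=(-0.579, 1.493)
t=3.800: state=(-0.226, 2.080)
t=4.000: state=(0.271, 2.918)
t=4.200: state=(0.926, 3.486)
t=4.400: state=(1.562, 2.597)
t=4.600: state=(1.916, 1.001)
t=4.800: state=(2.014, 0.118)
t=5.000: state=(2.000, -0.208)
t=5.200: state=(1.944, -0.327)
t=5.400: state=(1.873, -0.383)
t=5.570: state=(1.805, -0.416)

(x, y) = (1.805, -0.416)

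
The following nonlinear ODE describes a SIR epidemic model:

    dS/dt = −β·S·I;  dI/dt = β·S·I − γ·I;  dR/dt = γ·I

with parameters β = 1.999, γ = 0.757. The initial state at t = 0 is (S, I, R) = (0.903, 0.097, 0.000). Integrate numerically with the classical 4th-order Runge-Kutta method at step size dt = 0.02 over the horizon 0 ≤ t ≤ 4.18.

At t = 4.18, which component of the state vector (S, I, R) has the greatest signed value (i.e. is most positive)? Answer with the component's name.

t=0.000: state=(0.903, 0.097, 0.000)
step 1 (dt=0.02): k1=(-0.175, 0.102, 0.073), k2=(-0.177, 0.102, 0.074), k3=(-0.177, 0.102, 0.074), k4=(-0.178, 0.103, 0.075); state += dt/6·(k1+2k2+2k3+k4)
t=0.020: state=(0.899, 0.099, 0.001)
t=0.040: state=(0.896, 0.101, 0.003)
t=0.060: state=(0.892, 0.103, 0.005)
continuing one RK4 step at a time; state shown every 10 steps (Δt=0.2):
t=0.200: state=(0.865, 0.119, 0.016)
t=0.400: state=(0.821, 0.143, 0.036)
t=0.600: state=(0.771, 0.169, 0.060)
t=0.800: state=(0.717, 0.196, 0.087)
t=1.000: state=(0.660, 0.221, 0.119)
t=1.200: state=(0.601, 0.245, 0.154)
t=1.400: state=(0.543, 0.264, 0.193)
t=1.600: state=(0.487, 0.279, 0.234)
t=1.800: state=(0.434, 0.288, 0.277)
t=2.000: state=(0.387, 0.292, 0.321)
t=2.200: state=(0.344, 0.291, 0.365)
t=2.400: state=(0.307, 0.284, 0.409)
t=2.600: state=(0.274, 0.274, 0.451)
t=2.800: state=(0.246, 0.262, 0.492)
t=3.000: state=(0.223, 0.247, 0.530)
t=3.200: state=(0.202, 0.231, 0.567)
t=3.400: state=(0.185, 0.215, 0.600)
t=3.600: state=(0.170, 0.198, 0.632)
t=3.800: state=(0.158, 0.182, 0.660)
t=4.000: state=(0.147, 0.166, 0.687)
t=4.180: state=(0.139, 0.153, 0.708)
compare at T: S=0.139, I=0.153, R=0.708

largest component: R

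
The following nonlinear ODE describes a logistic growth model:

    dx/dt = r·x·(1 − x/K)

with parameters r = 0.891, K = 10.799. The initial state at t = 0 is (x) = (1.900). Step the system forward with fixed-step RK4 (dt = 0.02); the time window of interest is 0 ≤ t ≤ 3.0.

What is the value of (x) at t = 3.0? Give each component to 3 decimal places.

(x) = (8.160)

t=0.000: state=(1.900)
step 1 (dt=0.02): k1=(1.395), k2=(1.403), k3=(1.403), k4=(1.411); state += dt/6·(k1+2k2+2k3+k4)
t=0.020: state=(1.928)
t=0.040: state=(1.956)
t=0.060: state=(1.985)
continuing one RK4 step at a time; state shown every 5 steps (Δt=0.1):
t=0.100: state=(2.044)
t=0.200: state=(2.195)
t=0.300: state=(2.355)
t=0.400: state=(2.523)
t=0.500: state=(2.700)
t=0.600: state=(2.884)
t=0.700: state=(3.076)
t=0.800: state=(3.276)
t=0.900: state=(3.483)
t=1.000: state=(3.696)
t=1.100: state=(3.916)
t=1.200: state=(4.141)
t=1.300: state=(4.371)
t=1.400: state=(4.604)
t=1.500: state=(4.841)
t=1.600: state=(5.080)
t=1.700: state=(5.320)
t=1.800: state=(5.561)
t=1.900: state=(5.801)
t=2.000: state=(6.039)
t=2.100: state=(6.275)
t=2.200: state=(6.507)
t=2.300: state=(6.735)
t=2.400: state=(6.958)
t=2.500: state=(7.176)
t=2.600: state=(7.387)
t=2.700: state=(7.592)
t=2.800: state=(7.789)
t=2.900: state=(7.978)
t=3.000: state=(8.160)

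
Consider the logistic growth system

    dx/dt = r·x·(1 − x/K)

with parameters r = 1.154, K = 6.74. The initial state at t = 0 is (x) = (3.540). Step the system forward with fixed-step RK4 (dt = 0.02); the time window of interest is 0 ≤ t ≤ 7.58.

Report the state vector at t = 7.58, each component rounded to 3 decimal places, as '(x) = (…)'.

(x) = (6.739)

t=0.000: state=(3.540)
step 1 (dt=0.02): k1=(1.940), k2=(1.938), k3=(1.938), k4=(1.937); state += dt/6·(k1+2k2+2k3+k4)
t=0.020: state=(3.579)
t=0.040: state=(3.617)
t=0.060: state=(3.656)
continuing one RK4 step at a time; state shown every 25 steps (Δt=0.5):
t=0.500: state=(4.471)
t=1.000: state=(5.245)
t=1.500: state=(5.810)
t=2.000: state=(6.184)
t=2.500: state=(6.416)
t=3.000: state=(6.554)
t=3.500: state=(6.634)
t=4.000: state=(6.680)
t=4.500: state=(6.706)
t=5.000: state=(6.721)
t=5.500: state=(6.729)
t=6.000: state=(6.734)
t=6.500: state=(6.737)
t=7.000: state=(6.738)
t=7.500: state=(6.739)
t=7.580: state=(6.739)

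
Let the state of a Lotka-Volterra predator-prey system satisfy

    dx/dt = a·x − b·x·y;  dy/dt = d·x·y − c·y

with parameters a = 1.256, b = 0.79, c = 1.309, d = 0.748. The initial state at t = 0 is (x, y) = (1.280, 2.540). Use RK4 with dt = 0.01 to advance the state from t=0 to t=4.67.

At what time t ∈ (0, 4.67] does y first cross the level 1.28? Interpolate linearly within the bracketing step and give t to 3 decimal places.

t=0.000: state=(1.280, 2.540)
step 1 (dt=0.01): k1=(-0.961, -0.893), k2=(-0.953, -0.901), k3=(-0.953, -0.900), k4=(-0.945, -0.908); state += dt/6·(k1+2k2+2k3+k4)
t=0.010: state=(1.270, 2.531)
t=0.020: state=(1.261, 2.522)
t=0.030: state=(1.252, 2.513)
continuing one RK4 step at a time; state shown every 20 steps (Δt=0.2):
t=0.200: state=(1.119, 2.337)
t=0.400: state=(1.012, 2.109)
t=0.600: state=(0.950, 1.878)
t=0.800: state=(0.923, 1.663)
t=1.000: state=(0.927, 1.469)
t=1.200: state=(0.958, 1.301)
t=1.220: state=(0.962, 1.286)
next step: t=1.230: state=(0.965, 1.279) — y has crossed 1.28
linear interpolation between t=1.220 (1.28610) and t=1.230 (1.27855) → t≈1.228

t = 1.228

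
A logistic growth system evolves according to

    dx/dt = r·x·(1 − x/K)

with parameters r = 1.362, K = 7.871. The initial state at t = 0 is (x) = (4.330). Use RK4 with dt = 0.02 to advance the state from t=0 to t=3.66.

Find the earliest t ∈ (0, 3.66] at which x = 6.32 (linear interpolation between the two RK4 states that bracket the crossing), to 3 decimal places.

t=0.000: state=(4.330)
step 1 (dt=0.02): k1=(2.653), k2=(2.649), k3=(2.649), k4=(2.645); state += dt/6·(k1+2k2+2k3+k4)
t=0.020: state=(4.383)
t=0.040: state=(4.436)
t=0.060: state=(4.488)
continuing one RK4 step at a time; state shown every 10 steps (Δt=0.2):
t=0.200: state=(4.850)
t=0.400: state=(5.339)
t=0.600: state=(5.782)
t=0.800: state=(6.173)
t=0.880: state=(6.314)
next step: t=0.900: state=(6.347) — x has crossed 6.32
linear interpolation between t=0.880 (6.31364) and t=0.900 (6.34739) → t≈0.884

t = 0.884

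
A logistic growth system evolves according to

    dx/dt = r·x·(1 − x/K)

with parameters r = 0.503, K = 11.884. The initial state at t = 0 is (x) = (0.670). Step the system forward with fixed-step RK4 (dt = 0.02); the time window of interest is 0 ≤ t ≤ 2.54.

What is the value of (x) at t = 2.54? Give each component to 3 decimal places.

(x) = (2.098)

t=0.000: state=(0.670)
step 1 (dt=0.02): k1=(0.318), k2=(0.319), k3=(0.319), k4=(0.321); state += dt/6·(k1+2k2+2k3+k4)
t=0.020: state=(0.676)
t=0.040: state=(0.683)
t=0.060: state=(0.689)
continuing one RK4 step at a time; state shown every 5 steps (Δt=0.1):
t=0.100: state=(0.703)
t=0.200: state=(0.737)
t=0.300: state=(0.772)
t=0.400: state=(0.809)
t=0.500: state=(0.848)
t=0.600: state=(0.888)
t=0.700: state=(0.931)
t=0.800: state=(0.975)
t=0.900: state=(1.021)
t=1.000: state=(1.069)
t=1.100: state=(1.119)
t=1.200: state=(1.171)
t=1.300: state=(1.225)
t=1.400: state=(1.281)
t=1.500: state=(1.340)
t=1.600: state=(1.401)
t=1.700: state=(1.464)
t=1.800: state=(1.530)
t=1.900: state=(1.598)
t=2.000: state=(1.669)
t=2.100: state=(1.742)
t=2.200: state=(1.819)
t=2.300: state=(1.897)
t=2.400: state=(1.979)
t=2.500: state=(2.063)
t=2.540: state=(2.098)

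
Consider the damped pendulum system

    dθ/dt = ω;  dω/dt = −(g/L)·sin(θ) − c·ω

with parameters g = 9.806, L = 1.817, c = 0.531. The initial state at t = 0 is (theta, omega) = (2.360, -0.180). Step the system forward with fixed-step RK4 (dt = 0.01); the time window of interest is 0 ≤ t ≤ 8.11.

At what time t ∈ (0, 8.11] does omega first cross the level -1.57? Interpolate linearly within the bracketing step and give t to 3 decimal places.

t = 0.371

t=0.000: state=(2.360, -0.180)
step 1 (dt=0.01): k1=(-0.180, -3.706), k2=(-0.199, -3.700), k3=(-0.198, -3.700), k4=(-0.217, -3.694); state += dt/6·(k1+2k2+2k3+k4)
t=0.010: state=(2.358, -0.217)
t=0.020: state=(2.356, -0.254)
t=0.030: state=(2.353, -0.291)
t=0.370: state=(2.041, -1.566)
next step: t=0.380: state=(2.025, -1.606) — omega has crossed -1.57
linear interpolation between t=0.370 (-1.56608) and t=0.380 (-1.60597) → t≈0.371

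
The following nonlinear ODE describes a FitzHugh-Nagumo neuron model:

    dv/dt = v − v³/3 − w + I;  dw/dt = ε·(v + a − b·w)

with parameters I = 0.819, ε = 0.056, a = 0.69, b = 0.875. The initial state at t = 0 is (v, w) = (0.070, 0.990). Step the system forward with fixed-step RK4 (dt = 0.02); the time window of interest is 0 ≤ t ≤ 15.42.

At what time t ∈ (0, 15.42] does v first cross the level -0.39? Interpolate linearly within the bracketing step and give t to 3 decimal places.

t = 1.778

t=0.000: state=(0.070, 0.990)
step 1 (dt=0.02): k1=(-0.101, -0.006), k2=(-0.102, -0.006), k3=(-0.102, -0.006), k4=(-0.103, -0.006); state += dt/6·(k1+2k2+2k3+k4)
t=0.020: state=(0.068, 0.990)
t=0.040: state=(0.066, 0.990)
t=0.060: state=(0.064, 0.990)
continuing one RK4 step at a time; state shown every 25 steps (Δt=0.5):
t=0.500: state=(0.005, 0.986)
t=1.000: state=(-0.098, 0.980)
t=1.500: state=(-0.262, 0.971)
t=1.760: state=(-0.381, 0.964)
next step: t=1.780: state=(-0.391, 0.963) — v has crossed -0.39
linear interpolation between t=1.760 (-0.38072) and t=1.780 (-0.39095) → t≈1.778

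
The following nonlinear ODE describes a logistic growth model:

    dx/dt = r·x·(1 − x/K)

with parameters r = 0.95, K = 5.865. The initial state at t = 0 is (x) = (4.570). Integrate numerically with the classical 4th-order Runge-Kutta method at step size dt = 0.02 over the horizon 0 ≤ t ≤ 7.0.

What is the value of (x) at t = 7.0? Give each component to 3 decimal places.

t=0.000: state=(4.570)
step 1 (dt=0.02): k1=(0.959), k2=(0.954), k3=(0.954), k4=(0.948); state += dt/6·(k1+2k2+2k3+k4)
t=0.020: state=(4.589)
t=0.040: state=(4.608)
t=0.060: state=(4.627)
continuing one RK4 step at a time; state shown every 25 steps (Δt=0.5):
t=0.500: state=(4.986)
t=1.000: state=(5.286)
t=1.500: state=(5.491)
t=2.000: state=(5.627)
t=2.500: state=(5.714)
t=3.000: state=(5.770)
t=3.500: state=(5.806)
t=4.000: state=(5.828)
t=4.500: state=(5.842)
t=5.000: state=(5.851)
t=5.500: state=(5.856)
t=6.000: state=(5.859)
t=6.500: state=(5.862)
t=7.000: state=(5.863)

(x) = (5.863)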